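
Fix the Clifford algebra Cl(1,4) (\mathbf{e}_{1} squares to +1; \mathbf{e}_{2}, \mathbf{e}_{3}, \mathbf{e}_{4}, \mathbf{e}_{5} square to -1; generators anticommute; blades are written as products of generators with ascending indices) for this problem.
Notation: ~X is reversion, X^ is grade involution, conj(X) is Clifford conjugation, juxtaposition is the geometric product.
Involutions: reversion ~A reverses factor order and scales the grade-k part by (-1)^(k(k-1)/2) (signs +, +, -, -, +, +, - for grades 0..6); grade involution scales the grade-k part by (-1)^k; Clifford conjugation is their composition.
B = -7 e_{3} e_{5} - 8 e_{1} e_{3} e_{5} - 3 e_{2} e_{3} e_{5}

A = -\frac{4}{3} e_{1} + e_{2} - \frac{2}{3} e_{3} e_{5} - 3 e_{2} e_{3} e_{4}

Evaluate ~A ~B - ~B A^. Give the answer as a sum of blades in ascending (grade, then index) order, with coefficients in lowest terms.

first term: -\frac{14}{3} - \frac{16}{3} e_{1} - 2 e_{2} - \frac{41}{3} e_{3} e_{5} - 9 e_{4} e_{5} - \frac{28}{3} e_{1} e_{3} e_{5} + 7 e_{2} e_{3} e_{5} + 21 e_{2} e_{4} e_{5} - 12 e_{1} e_{2} e_{3} e_{5} - 24 e_{1} e_{2} e_{4} e_{5}
second term: \frac{14}{3} + \frac{16}{3} e_{1} + 2 e_{2} + \frac{41}{3} e_{3} e_{5} + 9 e_{4} e_{5} + \frac{28}{3} e_{1} e_{3} e_{5} - 7 e_{2} e_{3} e_{5} - 21 e_{2} e_{4} e_{5} - 12 e_{1} e_{2} e_{3} e_{5} - 24 e_{1} e_{2} e_{4} e_{5}
Answer: -\frac{28}{3} - \frac{32}{3} e_{1} - 4 e_{2} - \frac{82}{3} e_{3} e_{5} - 18 e_{4} e_{5} - \frac{56}{3} e_{1} e_{3} e_{5} + 14 e_{2} e_{3} e_{5} + 42 e_{2} e_{4} e_{5}


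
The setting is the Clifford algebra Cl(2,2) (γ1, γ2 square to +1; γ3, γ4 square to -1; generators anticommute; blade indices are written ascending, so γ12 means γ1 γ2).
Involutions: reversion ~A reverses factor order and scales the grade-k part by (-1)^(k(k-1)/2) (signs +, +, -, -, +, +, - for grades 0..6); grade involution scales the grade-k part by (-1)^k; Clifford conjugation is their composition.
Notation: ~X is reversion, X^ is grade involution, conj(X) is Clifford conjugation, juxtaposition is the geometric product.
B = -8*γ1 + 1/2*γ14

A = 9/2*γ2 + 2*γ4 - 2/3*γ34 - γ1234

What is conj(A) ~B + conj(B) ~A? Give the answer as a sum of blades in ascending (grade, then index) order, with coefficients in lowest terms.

first term: γ1 - 36*γ12 + 1/3*γ13 - 16*γ14 + 1/2*γ23 - 9/4*γ124 - 16/3*γ134 - 8*γ234
second term: γ1 + 36*γ12 - 1/3*γ13 + 16*γ14 + 1/2*γ23 + 9/4*γ124 + 16/3*γ134 - 8*γ234
Answer: 2*γ1 + γ23 - 16*γ234


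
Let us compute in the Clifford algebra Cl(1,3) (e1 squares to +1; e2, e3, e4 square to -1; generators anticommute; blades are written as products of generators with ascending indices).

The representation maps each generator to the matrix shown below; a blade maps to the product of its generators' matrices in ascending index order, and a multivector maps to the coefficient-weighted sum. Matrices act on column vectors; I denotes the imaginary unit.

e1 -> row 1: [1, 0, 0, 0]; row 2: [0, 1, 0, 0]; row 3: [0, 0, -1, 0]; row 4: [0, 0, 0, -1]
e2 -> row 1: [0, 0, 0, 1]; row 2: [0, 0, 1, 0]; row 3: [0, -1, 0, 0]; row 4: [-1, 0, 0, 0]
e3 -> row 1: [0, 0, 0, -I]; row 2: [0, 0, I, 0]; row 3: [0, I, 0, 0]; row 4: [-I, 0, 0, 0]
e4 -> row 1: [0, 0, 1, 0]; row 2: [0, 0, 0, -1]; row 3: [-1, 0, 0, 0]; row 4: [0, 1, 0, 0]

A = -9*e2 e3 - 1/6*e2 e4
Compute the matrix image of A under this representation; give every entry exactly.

Bivector images (products of the table entries): rho(e2 e3) = rho(e2)rho(e3) = row 1: [-I, 0, 0, 0]; row 2: [0, I, 0, 0]; row 3: [0, 0, -I, 0]; row 4: [0, 0, 0, I]; rho(e2 e4) = rho(e2)rho(e4) = row 1: [0, 1, 0, 0]; row 2: [-1, 0, 0, 0]; row 3: [0, 0, 0, 1]; row 4: [0, 0, -1, 0].
M = (-9)*rho(e2 e3) + (-1/6)*rho(e2 e4), summed entrywise:
Answer: row 1: [9*I, -1/6, 0, 0]; row 2: [1/6, -9*I, 0, 0]; row 3: [0, 0, 9*I, -1/6]; row 4: [0, 0, 1/6, -9*I]


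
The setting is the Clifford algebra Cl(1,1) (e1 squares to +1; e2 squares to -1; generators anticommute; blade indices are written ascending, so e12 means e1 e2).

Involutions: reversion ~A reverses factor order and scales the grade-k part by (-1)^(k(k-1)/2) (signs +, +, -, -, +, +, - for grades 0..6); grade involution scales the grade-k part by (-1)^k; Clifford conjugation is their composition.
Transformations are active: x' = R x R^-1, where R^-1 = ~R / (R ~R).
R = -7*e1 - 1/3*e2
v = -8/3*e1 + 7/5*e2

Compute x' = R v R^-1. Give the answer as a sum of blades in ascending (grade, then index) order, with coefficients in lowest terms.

~R = -7*e1 - 1/3*e2, and R ~R = 440/9, so R^-1 = ~R / (440/9).
R v = 287/15 - 481/45*e12
Answer: -9281/3300*e1 - 1827/1100*e2


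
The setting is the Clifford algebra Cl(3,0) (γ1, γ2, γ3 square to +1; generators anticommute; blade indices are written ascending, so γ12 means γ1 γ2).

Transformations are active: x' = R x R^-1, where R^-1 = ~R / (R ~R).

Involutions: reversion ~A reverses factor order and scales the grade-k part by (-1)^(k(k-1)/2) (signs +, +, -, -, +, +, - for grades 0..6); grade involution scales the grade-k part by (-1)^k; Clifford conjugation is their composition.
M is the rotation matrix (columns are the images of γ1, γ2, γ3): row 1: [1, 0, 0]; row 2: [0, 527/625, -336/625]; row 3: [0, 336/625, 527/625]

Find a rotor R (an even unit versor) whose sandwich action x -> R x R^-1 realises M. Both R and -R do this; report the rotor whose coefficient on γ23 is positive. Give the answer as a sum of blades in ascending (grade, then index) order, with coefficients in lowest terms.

Method: write R = a + b12*γ12 + b13*γ13 + b23*γ23 with a^2 + b12^2 + b13^2 + b23^2 = 1 (so R^-1 = ~R). Expanding the columns R e_j ~R gives tr M = 4a^2 - 1 and, from the antisymmetric part, M21 - M12 = -4a*b12, M13 - M31 = 4a*b13, M32 - M23 = -4a*b23.
Here tr M = 1679/625, so a^2 = (1 + tr M)/4 = 576/625 and a = ±24/25. Taking a = 24/25: M21 - M12 = 0, M13 - M31 = 0, M32 - M23 = 672/625, giving b12 = 0, b13 = 0, b23 = -7/25, i.e. R = 24/25 - 7/25*γ23.
Its γ23 coefficient is negative, so report the other preimage -R.
Answer: -24/25 + 7/25*γ23. Recall the cover is two-to-one: with M of trace 1679/625, both preimages act alike, and the stated γ23 sign chooses the sheet.


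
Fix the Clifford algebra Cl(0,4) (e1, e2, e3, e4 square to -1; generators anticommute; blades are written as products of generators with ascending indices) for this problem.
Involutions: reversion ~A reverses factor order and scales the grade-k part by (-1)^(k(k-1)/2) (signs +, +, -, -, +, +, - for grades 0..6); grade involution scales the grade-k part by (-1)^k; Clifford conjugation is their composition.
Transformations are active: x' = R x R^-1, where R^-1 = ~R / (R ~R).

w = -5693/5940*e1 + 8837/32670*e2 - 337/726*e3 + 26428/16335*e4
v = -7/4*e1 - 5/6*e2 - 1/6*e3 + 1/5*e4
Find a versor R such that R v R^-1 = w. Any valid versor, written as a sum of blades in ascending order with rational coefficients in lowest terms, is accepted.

Sketch: the shared square -13769/3600 makes R = v + w = -4022/1485*e1 - 9194/16335*e2 - 229/363*e3 + 5939/3267*e4 the natural versor; its sandwich fixes that direction, negates (v - w)/2, and sends v to w.
Answer: -4022/1485*e1 - 9194/16335*e2 - 229/363*e3 + 5939/3267*e4


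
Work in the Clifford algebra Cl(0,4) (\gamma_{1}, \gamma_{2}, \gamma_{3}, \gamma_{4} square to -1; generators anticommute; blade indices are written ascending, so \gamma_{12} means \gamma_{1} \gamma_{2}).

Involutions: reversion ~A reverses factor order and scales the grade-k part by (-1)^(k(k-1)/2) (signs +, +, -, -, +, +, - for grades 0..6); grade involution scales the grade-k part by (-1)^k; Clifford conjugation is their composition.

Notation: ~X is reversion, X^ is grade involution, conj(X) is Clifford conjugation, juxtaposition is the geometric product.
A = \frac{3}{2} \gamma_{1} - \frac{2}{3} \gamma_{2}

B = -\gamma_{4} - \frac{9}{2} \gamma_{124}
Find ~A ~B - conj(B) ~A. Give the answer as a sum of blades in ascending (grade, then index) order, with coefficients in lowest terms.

first term: -\frac{9}{2} \gamma_{14} - \frac{73}{12} \gamma_{24}
second term: \frac{3}{2} \gamma_{14} + \frac{89}{12} \gamma_{24}
Answer: -6 \gamma_{14} - \frac{27}{2} \gamma_{24}


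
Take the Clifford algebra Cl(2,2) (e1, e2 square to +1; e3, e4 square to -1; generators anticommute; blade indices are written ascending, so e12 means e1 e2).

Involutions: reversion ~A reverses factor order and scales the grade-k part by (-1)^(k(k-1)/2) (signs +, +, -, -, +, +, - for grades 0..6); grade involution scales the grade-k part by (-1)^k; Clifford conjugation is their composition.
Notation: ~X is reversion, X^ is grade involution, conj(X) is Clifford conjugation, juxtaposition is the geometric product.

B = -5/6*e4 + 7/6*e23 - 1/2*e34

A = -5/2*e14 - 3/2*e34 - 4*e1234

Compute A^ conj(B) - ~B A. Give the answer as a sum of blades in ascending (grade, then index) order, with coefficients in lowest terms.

first term: 3/4 + 25/12*e1 + 5/4*e3 + 2*e12 - 5/4*e13 + 14/3*e14 + 7/4*e24 + 10/3*e123 + 35/12*e1234
second term: 3/4 + 25/12*e1 + 5/4*e3 + 2*e12 + 5/4*e13 + 14/3*e14 - 7/4*e24 + 10/3*e123 + 35/12*e1234
Answer: -5/2*e13 + 7/2*e24


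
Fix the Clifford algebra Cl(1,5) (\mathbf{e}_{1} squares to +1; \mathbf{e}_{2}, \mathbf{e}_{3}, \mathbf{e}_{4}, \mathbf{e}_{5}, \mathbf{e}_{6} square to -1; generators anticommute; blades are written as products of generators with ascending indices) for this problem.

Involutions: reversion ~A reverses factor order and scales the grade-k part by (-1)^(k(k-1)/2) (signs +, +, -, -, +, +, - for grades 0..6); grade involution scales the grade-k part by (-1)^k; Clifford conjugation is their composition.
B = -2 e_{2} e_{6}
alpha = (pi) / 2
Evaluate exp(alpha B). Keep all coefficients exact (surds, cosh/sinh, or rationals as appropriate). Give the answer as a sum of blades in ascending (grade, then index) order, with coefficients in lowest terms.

B^2 = (-2)^2*(e_{2} e_{6})^2 = 4*(-1) = -4 (a basis 2-blade squares to minus the product of its generators' squares).
B^2 = -4 — a negative square means the series sums to a rotation: l = 2, alpha*l = \pi, so exp(alpha B) = cos(\pi) + (sin(\pi)/2)*B = -1 + (0)*B.
Answer: -1


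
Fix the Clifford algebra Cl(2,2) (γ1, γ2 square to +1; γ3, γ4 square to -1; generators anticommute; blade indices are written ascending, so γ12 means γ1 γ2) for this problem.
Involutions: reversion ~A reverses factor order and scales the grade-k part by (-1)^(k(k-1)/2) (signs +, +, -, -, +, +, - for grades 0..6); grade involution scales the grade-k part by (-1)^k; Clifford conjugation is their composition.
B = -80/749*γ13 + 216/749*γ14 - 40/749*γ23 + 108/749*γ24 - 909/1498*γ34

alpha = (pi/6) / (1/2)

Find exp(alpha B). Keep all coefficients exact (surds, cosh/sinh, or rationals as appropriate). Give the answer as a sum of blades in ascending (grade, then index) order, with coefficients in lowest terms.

B^2 term by term: the squares give (-80/749)^2*(γ13)^2 + (216/749)^2*(γ14)^2 + (-40/749)^2*(γ23)^2 + (108/749)^2*(γ24)^2 + (-909/1498)^2*(γ34)^2 = 6400/561001*(+1) + 46656/561001*(+1) + 1600/561001*(+1) + 11664/561001*(+1) + 826281/2244004*(-1) = -1/4 (each basis 2-blade squares to minus the product of its generators' squares); cross terms between blades sharing an index anticommute and cancel; the commuting (index-disjoint) pairs give grade-4 terms 2*c*c'*(blade product), which cancel blade by blade — γ1234: 17280/561001 - 17280/561001 = 0 — confirming B is simple. So B^2 = -1/4.
B^2 = -1/4 — since the square is negative, the closed form is circular: l = 1/2, alpha*l = pi/6, so exp(alpha B) = cos(pi/6) + (sin(pi/6)/(1/2))*B = sqrt(3)/2 + (1)*B.
Answer: sqrt(3)/2 - 80/749*γ13 + 216/749*γ14 - 40/749*γ23 + 108/749*γ24 - 909/1498*γ34


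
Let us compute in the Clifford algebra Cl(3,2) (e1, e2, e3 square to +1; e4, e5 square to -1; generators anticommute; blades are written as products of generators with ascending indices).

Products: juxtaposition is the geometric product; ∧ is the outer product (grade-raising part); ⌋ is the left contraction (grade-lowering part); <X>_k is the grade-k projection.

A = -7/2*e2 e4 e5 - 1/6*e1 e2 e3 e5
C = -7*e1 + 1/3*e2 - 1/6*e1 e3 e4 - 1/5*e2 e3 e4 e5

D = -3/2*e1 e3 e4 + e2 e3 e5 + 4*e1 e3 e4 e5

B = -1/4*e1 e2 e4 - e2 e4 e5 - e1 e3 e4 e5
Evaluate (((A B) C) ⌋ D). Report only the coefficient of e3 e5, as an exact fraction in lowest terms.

step 1: -7/2 - 7/8*e1 e5 + 1/6*e2 e4 + 7/2*e1 e2 e3 + 1/6*e1 e3 e4 + 1/24*e3 e4 e5
step 2: -1/36 + 49/2*e1 - 47/40*e2 - 1/18*e4 - 49/8*e5 - 7/6*e1 e3 + 1/144*e1 e5 - 49/2*e2 e3 - 7/12*e2 e4 - 7/6*e3 e4 + 1/30*e3 e5 - 1/36*e1 e2 e3 - 7/6*e1 e2 e4 + 31/120*e1 e2 e5 + 7/12*e1 e3 e4 + 7/10*e1 e4 e5 - 7/48*e3 e4 e5 + 83/360*e1 e2 e3 e4 + 7/24*e1 e3 e4 e5 + 247/360*e2 e3 e4 e5
step 3: 7/24 + 7/6*e1 + 1/30*e2 - 14/5*e3 - 7/4*e4 + 161/6*e5 - 1/12*e1 e3 - 2/15*e1 e4 - 14/3*e1 e5 + 49/8*e2 e3 - 661/18*e3 e4 - 47/40*e3 e5 + 14/3*e4 e5 - 587/24*e1 e3 e4 + 2/9*e1 e3 e5 - 1/36*e2 e3 e5 + 98*e3 e4 e5 - 1/9*e1 e3 e4 e5
Answer: -47/40


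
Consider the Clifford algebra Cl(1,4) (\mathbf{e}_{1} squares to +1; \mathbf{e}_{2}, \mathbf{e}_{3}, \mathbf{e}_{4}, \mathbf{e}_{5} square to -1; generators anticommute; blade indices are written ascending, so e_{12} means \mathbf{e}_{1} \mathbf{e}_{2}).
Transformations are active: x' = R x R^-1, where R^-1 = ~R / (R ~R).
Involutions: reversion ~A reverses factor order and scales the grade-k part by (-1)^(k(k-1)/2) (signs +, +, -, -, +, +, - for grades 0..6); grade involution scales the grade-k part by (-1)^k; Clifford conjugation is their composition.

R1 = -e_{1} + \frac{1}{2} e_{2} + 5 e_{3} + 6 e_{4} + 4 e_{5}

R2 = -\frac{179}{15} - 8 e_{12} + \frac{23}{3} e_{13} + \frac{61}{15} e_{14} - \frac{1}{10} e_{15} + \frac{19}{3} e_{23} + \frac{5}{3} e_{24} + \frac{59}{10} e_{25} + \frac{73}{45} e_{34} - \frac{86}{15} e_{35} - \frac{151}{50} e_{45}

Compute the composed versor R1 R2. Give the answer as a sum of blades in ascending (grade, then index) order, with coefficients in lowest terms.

Distribute over the terms of R1 (each basis-blade product reordered to ascending indices, repeated generators contracted through their squares):
(-e_{1}) R2 = \frac{179}{15} e_{1} + 8 e_{2} - \frac{23}{3} e_{3} - \frac{61}{15} e_{4} + \frac{1}{10} e_{5} - \frac{19}{3} e_{123} - \frac{5}{3} e_{124} - \frac{59}{10} e_{125} - \frac{73}{45} e_{134} + \frac{86}{15} e_{135} + \frac{151}{50} e_{145}
(\frac{1}{2} e_{2}) R2 = -4 e_{1} - \frac{179}{30} e_{2} - \frac{19}{6} e_{3} - \frac{5}{6} e_{4} - \frac{59}{20} e_{5} - \frac{23}{6} e_{123} - \frac{61}{30} e_{124} + \frac{1}{20} e_{125} + \frac{73}{90} e_{234} - \frac{43}{15} e_{235} - \frac{151}{100} e_{245}
(5 e_{3}) R2 = \frac{115}{3} e_{1} + \frac{95}{3} e_{2} - \frac{179}{3} e_{3} - \frac{73}{9} e_{4} + \frac{86}{3} e_{5} - 40 e_{123} - \frac{61}{3} e_{134} + \frac{1}{2} e_{135} - \frac{25}{3} e_{234} - \frac{59}{2} e_{235} - \frac{151}{10} e_{345}
(6 e_{4}) R2 = \frac{122}{5} e_{1} + 10 e_{2} + \frac{146}{15} e_{3} - \frac{358}{5} e_{4} + \frac{453}{25} e_{5} - 48 e_{124} + 46 e_{134} + \frac{3}{5} e_{145} + 38 e_{234} - \frac{177}{5} e_{245} + \frac{172}{5} e_{345}
(4 e_{5}) R2 = -\frac{2}{5} e_{1} + \frac{118}{5} e_{2} - \frac{344}{15} e_{3} - \frac{302}{25} e_{4} - \frac{716}{15} e_{5} - 32 e_{125} + \frac{92}{3} e_{135} + \frac{244}{15} e_{145} + \frac{76}{3} e_{235} + \frac{20}{3} e_{245} + \frac{292}{45} e_{345}
Summing the partial products and collecting blades:
Answer: \frac{1054}{15} e_{1} + \frac{673}{10} e_{2} - \frac{837}{10} e_{3} - \frac{43511}{450} e_{4} - \frac{1139}{300} e_{5} - \frac{301}{6} e_{123} - \frac{517}{10} e_{124} - \frac{757}{20} e_{125} + \frac{1082}{45} e_{134} + \frac{369}{10} e_{135} + \frac{2983}{150} e_{145} + \frac{2743}{90} e_{234} - \frac{211}{30} e_{235} - \frac{9073}{300} e_{245} + \frac{2321}{90} e_{345}


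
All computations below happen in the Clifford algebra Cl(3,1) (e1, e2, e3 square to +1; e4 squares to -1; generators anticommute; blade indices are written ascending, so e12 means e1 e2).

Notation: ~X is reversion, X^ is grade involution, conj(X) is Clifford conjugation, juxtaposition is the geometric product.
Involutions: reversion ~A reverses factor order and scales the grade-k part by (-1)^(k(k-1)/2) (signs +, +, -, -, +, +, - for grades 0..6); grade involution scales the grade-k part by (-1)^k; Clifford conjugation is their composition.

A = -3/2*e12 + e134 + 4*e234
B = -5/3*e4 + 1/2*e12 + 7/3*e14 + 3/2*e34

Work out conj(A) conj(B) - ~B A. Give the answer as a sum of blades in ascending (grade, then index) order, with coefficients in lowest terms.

first term: 3/4 - 3/2*e1 - 6*e2 + 7/3*e3 - 5/3*e13 - 20/3*e23 + 7/2*e24 - 28/3*e123 + 5/2*e124 + 2*e134 - 1/2*e234 - 9/4*e1234
second term: -3/4 - 3/2*e1 - 6*e2 + 7/3*e3 + 5/3*e13 + 20/3*e23 + 7/2*e24 + 28/3*e123 + 5/2*e124 - 2*e134 + 1/2*e234 + 9/4*e1234
Answer: 3/2 - 10/3*e13 - 40/3*e23 - 56/3*e123 + 4*e134 - e234 - 9/2*e1234


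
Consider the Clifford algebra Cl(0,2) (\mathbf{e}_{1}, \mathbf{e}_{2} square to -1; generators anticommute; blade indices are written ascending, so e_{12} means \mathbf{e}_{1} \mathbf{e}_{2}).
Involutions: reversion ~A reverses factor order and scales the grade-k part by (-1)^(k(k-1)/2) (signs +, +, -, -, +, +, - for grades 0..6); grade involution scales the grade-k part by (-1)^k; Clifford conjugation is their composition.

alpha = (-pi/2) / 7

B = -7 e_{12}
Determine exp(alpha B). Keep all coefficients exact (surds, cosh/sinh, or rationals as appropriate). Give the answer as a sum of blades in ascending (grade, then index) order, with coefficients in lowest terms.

B^2 = (-7)^2*(e_{12})^2 = 49*(-1) = -49 (a basis 2-blade squares to minus the product of its generators' squares).
B^2 = -49 — the negative square puts this in the circular regime; l = 7, alpha*l = - \frac{\pi}{2}, so exp(alpha B) = cos(- \frac{\pi}{2}) + (sin(- \frac{\pi}{2})/7)*B = 0 + (- \frac{1}{7})*B.
Answer: e_{12}


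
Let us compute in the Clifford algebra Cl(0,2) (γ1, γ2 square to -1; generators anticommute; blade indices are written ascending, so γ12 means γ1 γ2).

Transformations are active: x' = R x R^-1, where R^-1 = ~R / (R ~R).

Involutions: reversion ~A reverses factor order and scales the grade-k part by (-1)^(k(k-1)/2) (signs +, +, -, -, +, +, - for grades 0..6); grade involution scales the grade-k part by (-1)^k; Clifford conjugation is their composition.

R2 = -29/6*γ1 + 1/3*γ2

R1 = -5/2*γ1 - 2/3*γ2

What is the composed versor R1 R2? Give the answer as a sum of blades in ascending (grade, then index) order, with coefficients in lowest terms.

Distribute over the terms of R1 (each basis-blade product reordered to ascending indices, repeated generators contracted through their squares):
(-5/2*γ1) R2 = -145/12 - 5/6*γ12
(-2/3*γ2) R2 = 2/9 - 29/9*γ12
Summing the partial products and collecting blades:
Answer: -427/36 - 73/18*γ12


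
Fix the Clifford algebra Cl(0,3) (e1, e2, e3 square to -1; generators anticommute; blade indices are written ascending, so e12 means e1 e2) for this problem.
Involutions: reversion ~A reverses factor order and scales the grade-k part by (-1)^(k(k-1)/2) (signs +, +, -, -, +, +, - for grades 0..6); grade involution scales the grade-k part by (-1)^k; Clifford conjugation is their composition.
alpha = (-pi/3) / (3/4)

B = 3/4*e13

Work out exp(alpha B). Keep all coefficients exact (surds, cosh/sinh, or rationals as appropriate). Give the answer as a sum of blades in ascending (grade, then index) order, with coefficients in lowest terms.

B^2 = (3/4)^2*(e13)^2 = 9/16*(-1) = -9/16 (a basis 2-blade squares to minus the product of its generators' squares).
B^2 = -9/16 — the series telescopes trigonometrically here: l = 3/4, alpha*l = -pi/3, so exp(alpha B) = cos(-pi/3) + (sin(-pi/3)/(3/4))*B = 1/2 + (-2*sqrt(3)/3)*B.
Answer: 1/2 - sqrt(3)/2*e13


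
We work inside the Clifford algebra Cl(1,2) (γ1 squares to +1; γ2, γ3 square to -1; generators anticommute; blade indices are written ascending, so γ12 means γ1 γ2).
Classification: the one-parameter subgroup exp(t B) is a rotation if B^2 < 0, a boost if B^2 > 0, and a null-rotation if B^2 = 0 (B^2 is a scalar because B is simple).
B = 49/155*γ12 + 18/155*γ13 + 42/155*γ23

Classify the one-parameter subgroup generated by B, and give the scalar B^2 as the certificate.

B^2 term by term: the squares give (49/155)^2*(γ12)^2 + (18/155)^2*(γ13)^2 + (42/155)^2*(γ23)^2 = 2401/24025*(+1) + 324/24025*(+1) + 1764/24025*(-1) = 1/25 (each basis 2-blade squares to minus the product of its generators' squares); cross terms between blades sharing an index anticommute and cancel. So B^2 = 1/25.
Answer: boost, certificate B^2 = 1/25. The class reads off the invariant scalar 1/25 directly.


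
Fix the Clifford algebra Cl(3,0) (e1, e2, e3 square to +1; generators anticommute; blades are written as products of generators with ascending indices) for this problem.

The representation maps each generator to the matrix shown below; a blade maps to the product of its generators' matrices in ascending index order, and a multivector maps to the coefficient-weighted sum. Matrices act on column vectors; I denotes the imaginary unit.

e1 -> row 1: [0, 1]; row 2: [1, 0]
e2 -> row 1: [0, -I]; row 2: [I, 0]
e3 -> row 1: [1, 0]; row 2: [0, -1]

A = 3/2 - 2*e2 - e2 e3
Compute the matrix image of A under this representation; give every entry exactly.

Bivector images (products of the table entries): rho(e2 e3) = rho(e2)rho(e3) = row 1: [0, I]; row 2: [I, 0].
M = (3/2)*1 + (-2)*rho(e2) + (-1)*rho(e2 e3), summed entrywise (1 is the identity matrix):
Answer: row 1: [3/2, I]; row 2: [-3*I, 3/2]


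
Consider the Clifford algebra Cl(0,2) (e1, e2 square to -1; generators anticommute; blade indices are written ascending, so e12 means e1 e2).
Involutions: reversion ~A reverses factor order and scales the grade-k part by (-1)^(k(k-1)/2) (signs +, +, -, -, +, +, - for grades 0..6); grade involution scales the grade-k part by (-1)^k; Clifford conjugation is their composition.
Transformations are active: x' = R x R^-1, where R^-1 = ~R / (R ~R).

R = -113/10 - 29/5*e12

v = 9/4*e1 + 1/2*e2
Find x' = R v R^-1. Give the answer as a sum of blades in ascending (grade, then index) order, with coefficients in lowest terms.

~R = -113/10 + 29/5*e12, and R ~R = 16133/100, so R^-1 = ~R / (16133/100).
R v = -901/40*e1 - 187/10*e2
Answer: 3437/3796*e1 + 4023/1898*e2


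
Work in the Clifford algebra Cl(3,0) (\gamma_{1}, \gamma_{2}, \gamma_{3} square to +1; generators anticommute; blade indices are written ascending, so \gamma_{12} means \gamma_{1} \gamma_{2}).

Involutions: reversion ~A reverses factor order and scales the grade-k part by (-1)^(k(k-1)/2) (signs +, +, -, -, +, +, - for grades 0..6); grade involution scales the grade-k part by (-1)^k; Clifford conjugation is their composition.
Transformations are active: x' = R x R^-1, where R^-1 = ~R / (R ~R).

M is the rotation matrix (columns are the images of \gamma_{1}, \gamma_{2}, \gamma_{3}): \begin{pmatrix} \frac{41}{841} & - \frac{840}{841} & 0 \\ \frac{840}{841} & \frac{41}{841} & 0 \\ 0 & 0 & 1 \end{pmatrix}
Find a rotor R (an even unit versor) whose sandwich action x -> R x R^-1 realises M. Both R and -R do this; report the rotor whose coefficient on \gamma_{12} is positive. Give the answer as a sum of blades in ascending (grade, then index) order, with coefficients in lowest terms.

Method: write R = a + b12*\gamma_{12} + b13*\gamma_{13} + b23*\gamma_{23} with a^2 + b12^2 + b13^2 + b23^2 = 1 (so R^-1 = ~R). Expanding the columns R e_j ~R gives tr M = 4a^2 - 1 and, from the antisymmetric part, M21 - M12 = -4a*b12, M13 - M31 = 4a*b13, M32 - M23 = -4a*b23.
Here tr M = \frac{923}{841}, so a^2 = (1 + tr M)/4 = \frac{441}{841} and a = ±\frac{21}{29}. Taking a = \frac{21}{29}: M21 - M12 = \frac{1680}{841}, M13 - M31 = 0, M32 - M23 = 0, giving b12 = -\frac{20}{29}, b13 = 0, b23 = 0, i.e. R = \frac{21}{29} - \frac{20}{29} \gamma_{12}.
Its \gamma_{12} coefficient is negative, so report the other preimage -R.
Answer: -\frac{21}{29} + \frac{20}{29} \gamma_{12}. Sheet selection: the two-to-one cover makes ±R indistinguishable at the matrix level (trace \frac{923}{841}), so uniqueness comes from the required sign on \gamma_{12}.


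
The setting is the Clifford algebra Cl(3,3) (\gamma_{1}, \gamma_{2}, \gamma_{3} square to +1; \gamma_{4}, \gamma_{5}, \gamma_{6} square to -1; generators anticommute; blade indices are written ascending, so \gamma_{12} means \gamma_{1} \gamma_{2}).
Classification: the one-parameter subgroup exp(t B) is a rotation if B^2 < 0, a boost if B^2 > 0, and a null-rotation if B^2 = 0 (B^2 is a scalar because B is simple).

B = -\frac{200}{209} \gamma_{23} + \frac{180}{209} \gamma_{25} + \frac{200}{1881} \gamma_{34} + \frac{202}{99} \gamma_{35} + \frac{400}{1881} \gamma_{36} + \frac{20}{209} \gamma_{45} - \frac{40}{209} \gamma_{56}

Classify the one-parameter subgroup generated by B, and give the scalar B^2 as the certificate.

B^2 term by term: the squares give (-\frac{200}{209})^2*(\gamma_{23})^2 + (\frac{180}{209})^2*(\gamma_{25})^2 + (\frac{200}{1881})^2*(\gamma_{34})^2 + (\frac{202}{99})^2*(\gamma_{35})^2 + (\frac{400}{1881})^2*(\gamma_{36})^2 + (\frac{20}{209})^2*(\gamma_{45})^2 + (-\frac{40}{209})^2*(\gamma_{56})^2 = \frac{40000}{43681}*(-1) + \frac{32400}{43681}*(+1) + \frac{40000}{3538161}*(+1) + \frac{40804}{9801}*(+1) + \frac{160000}{3538161}*(+1) + \frac{400}{43681}*(-1) + \frac{1600}{43681}*(-1) = 4 (each basis 2-blade squares to minus the product of its generators' squares); cross terms between blades sharing an index anticommute and cancel; the commuting (index-disjoint) pairs give grade-4 terms 2*c*c'*(blade product), which cancel blade by blade — \gamma_{2345}: -\frac{8000}{43681} + \frac{8000}{43681} = 0; \gamma_{2356}: \frac{16000}{43681} - \frac{16000}{43681} = 0; \gamma_{3456}: -\frac{16000}{393129} + \frac{16000}{393129} = 0 — confirming B is simple. So B^2 = 4.
Answer: boost, certificate B^2 = 4. The class reads off the invariant scalar 4 directly.


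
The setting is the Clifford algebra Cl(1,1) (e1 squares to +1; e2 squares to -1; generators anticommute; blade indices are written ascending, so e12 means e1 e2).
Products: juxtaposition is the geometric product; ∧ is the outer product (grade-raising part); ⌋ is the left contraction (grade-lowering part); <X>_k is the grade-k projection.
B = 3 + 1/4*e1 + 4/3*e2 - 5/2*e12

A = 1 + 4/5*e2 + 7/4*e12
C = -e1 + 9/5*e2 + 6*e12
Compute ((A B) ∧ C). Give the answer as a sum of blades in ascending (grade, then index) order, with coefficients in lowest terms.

step 1: -293/120 - 49/12*e1 + 791/240*e2 + 51/20*e12
step 2: 293/120*e1 - 879/200*e2 - 4489/240*e12
Answer: 293/120*e1 - 879/200*e2 - 4489/240*e12


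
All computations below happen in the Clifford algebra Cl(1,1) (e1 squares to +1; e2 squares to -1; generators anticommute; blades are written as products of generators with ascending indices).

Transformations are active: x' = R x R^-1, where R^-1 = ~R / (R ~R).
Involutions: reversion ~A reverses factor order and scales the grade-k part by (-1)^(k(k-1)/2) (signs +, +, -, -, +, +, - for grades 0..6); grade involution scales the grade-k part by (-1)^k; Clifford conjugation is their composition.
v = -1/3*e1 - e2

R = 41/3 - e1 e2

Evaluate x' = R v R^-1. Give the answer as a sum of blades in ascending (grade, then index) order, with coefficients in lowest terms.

~R = 41/3 + e1 e2, and R ~R = 1672/9, so R^-1 = ~R / (1672/9).
R v = -50/9*e1 - 14*e2
Answer: -607/1254*e1 - 443/418*e2


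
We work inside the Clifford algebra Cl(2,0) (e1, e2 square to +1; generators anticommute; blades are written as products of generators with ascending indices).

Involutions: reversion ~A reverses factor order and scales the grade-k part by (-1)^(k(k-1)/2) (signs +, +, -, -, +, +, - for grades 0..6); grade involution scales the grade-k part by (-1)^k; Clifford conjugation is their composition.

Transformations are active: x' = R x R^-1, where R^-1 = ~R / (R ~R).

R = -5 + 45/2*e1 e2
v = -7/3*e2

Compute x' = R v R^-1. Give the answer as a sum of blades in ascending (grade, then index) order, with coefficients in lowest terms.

~R = -5 - 45/2*e1 e2, and R ~R = 2125/4, so R^-1 = ~R / (2125/4).
R v = -105/2*e1 + 35/3*e2
Answer: 84/85*e1 + 539/255*e2


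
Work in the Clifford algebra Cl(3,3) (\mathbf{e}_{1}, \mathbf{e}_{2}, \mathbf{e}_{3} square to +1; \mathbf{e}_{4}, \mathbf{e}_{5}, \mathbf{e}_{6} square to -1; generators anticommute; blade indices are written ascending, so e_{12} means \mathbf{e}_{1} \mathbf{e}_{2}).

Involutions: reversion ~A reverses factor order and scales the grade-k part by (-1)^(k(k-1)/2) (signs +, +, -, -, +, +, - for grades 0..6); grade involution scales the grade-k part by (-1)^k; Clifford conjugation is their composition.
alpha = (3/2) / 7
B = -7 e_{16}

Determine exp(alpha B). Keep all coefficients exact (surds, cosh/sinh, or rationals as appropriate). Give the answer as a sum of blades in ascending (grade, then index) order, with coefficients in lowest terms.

B^2 = (-7)^2*(e_{16})^2 = 49*(+1) = 49 (a basis 2-blade squares to minus the product of its generators' squares).
B^2 = 49 — hyperbolic case — the even/odd split gives cosh and sinh: l = 7, alpha*l = \frac{3}{2}, so exp(alpha B) = cosh(\frac{3}{2}) + (sinh(\frac{3}{2})/7)*B = \cosh{\left(\frac{3}{2} \right)} + (\frac{\sinh{\left(\frac{3}{2} \right)}}{7})*B.
Answer: \cosh{\left(\frac{3}{2} \right)} - \sinh{\left(\frac{3}{2} \right)} e_{16}


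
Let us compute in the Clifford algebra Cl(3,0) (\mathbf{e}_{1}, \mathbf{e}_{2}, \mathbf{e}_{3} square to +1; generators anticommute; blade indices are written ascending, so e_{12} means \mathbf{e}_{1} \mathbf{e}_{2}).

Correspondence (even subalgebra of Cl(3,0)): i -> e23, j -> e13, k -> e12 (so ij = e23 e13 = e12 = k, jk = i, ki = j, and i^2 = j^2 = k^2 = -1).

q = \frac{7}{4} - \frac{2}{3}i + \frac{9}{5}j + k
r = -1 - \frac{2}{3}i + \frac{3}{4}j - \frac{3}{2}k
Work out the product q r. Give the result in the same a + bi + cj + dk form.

In blades: q = \frac{7}{4} + e_{12} + \frac{9}{5} e_{13} - \frac{2}{3} e_{23}, r = -1 - \frac{3}{2} e_{12} + \frac{3}{4} e_{13} - \frac{2}{3} e_{23}.
Distribute q over r term by term (generator squares from the signature, products reordered to ascending indices): (\frac{7}{4})*r = -\frac{7}{4} - \frac{21}{8} e_{12} + \frac{21}{16} e_{13} - \frac{7}{6} e_{23}; (e_{12})*r = \frac{3}{2} - e_{12} - \frac{2}{3} e_{13} - \frac{3}{4} e_{23}; (\frac{9}{5} e_{13})*r = -\frac{27}{20} + \frac{6}{5} e_{12} - \frac{9}{5} e_{13} - \frac{27}{10} e_{23}; (-\frac{2}{3} e_{23})*r = -\frac{4}{9} - \frac{1}{2} e_{12} - e_{13} + \frac{2}{3} e_{23}.
Sum: -\frac{92}{45} - \frac{117}{40} e_{12} - \frac{517}{240} e_{13} - \frac{79}{20} e_{23}; translating back through the correspondence:
Answer: -\frac{92}{45} - \frac{79}{20}i - \frac{517}{240}j - \frac{117}{40}k


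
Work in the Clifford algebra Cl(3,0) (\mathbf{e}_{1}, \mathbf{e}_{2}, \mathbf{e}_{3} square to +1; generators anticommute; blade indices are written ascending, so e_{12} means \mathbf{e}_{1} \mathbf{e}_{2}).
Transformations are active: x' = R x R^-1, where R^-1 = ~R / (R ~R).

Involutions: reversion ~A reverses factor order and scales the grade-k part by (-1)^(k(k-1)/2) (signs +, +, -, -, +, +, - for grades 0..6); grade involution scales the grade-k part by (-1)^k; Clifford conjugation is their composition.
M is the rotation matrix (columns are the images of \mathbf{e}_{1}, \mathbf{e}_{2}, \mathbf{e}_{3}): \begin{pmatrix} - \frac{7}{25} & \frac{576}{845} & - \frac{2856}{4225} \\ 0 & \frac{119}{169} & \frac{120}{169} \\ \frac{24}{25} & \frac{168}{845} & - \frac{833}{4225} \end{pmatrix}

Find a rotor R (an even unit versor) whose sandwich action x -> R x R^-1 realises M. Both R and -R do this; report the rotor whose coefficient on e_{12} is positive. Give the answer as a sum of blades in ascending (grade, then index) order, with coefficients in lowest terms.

Method: write R = a + b12*e_{12} + b13*e_{13} + b23*e_{23} with a^2 + b12^2 + b13^2 + b23^2 = 1 (so R^-1 = ~R). Expanding the columns R e_j ~R gives tr M = 4a^2 - 1 and, from the antisymmetric part, M21 - M12 = -4a*b12, M13 - M31 = 4a*b13, M32 - M23 = -4a*b23.
Here tr M = \frac{959}{4225}, so a^2 = (1 + tr M)/4 = \frac{1296}{4225} and a = ±\frac{36}{65}. Taking a = \frac{36}{65}: M21 - M12 = -\frac{576}{845}, M13 - M31 = -\frac{6912}{4225}, M32 - M23 = -\frac{432}{845}, giving b12 = \frac{4}{13}, b13 = -\frac{48}{65}, b23 = \frac{3}{13}, i.e. R = \frac{36}{65} + \frac{4}{13} e_{12} - \frac{48}{65} e_{13} + \frac{3}{13} e_{23}.
Its e_{12} coefficient is already positive.
Answer: \frac{36}{65} + \frac{4}{13} e_{12} - \frac{48}{65} e_{13} + \frac{3}{13} e_{23}. Key observation: the double cover Spin(3) -> SO(3) sends R and -R to the same matrix (trace \frac{959}{4225} here), so the stated sign of the e_{12} coefficient is what selects one sheet.


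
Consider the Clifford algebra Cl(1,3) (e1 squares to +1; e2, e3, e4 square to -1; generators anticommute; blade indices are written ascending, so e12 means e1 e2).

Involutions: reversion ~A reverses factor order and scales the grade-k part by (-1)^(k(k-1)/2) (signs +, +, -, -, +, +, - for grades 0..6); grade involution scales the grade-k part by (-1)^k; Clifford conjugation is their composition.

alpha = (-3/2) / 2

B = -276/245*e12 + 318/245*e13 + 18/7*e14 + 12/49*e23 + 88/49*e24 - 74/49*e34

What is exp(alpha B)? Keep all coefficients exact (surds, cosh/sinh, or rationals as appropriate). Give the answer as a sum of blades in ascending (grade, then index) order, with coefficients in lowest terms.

B^2 term by term: the squares give (-276/245)^2*(e12)^2 + (318/245)^2*(e13)^2 + (18/7)^2*(e14)^2 + (12/49)^2*(e23)^2 + (88/49)^2*(e24)^2 + (-74/49)^2*(e34)^2 = 76176/60025*(+1) + 101124/60025*(+1) + 324/49*(+1) + 144/2401*(-1) + 7744/2401*(-1) + 5476/2401*(-1) = 4 (each basis 2-blade squares to minus the product of its generators' squares); cross terms between blades sharing an index anticommute and cancel; the commuting (index-disjoint) pairs give grade-4 terms 2*c*c'*(blade product), which cancel blade by blade — e1234: 40848/12005 - 55968/12005 + 432/343 = 0 — confirming B is simple. So B^2 = 4.
B^2 = 4 — since the square is positive, the closed form is hyperbolic: l = 2, alpha*l = -3/2, so exp(alpha B) = cosh(-3/2) + (sinh(-3/2)/2)*B = cosh(3/2) + (-sinh(3/2)/2)*B.
Answer: cosh(3/2) + 138*sinh(3/2)/245*e12 - 159*sinh(3/2)/245*e13 - 9*sinh(3/2)/7*e14 - 6*sinh(3/2)/49*e23 - 44*sinh(3/2)/49*e24 + 37*sinh(3/2)/49*e34


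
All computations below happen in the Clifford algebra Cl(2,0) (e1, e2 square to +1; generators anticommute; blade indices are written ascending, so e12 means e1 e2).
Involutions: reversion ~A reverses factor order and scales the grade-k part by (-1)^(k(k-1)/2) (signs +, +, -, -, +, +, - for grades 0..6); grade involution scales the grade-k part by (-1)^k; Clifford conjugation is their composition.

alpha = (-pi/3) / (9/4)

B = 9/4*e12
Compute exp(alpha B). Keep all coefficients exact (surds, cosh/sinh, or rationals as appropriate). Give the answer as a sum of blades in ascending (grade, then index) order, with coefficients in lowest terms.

B^2 = (9/4)^2*(e12)^2 = 81/16*(-1) = -81/16 (a basis 2-blade squares to minus the product of its generators' squares).
B^2 = -81/16 — a negative square means the series sums to a rotation: l = 9/4, alpha*l = -pi/3, so exp(alpha B) = cos(-pi/3) + (sin(-pi/3)/(9/4))*B = 1/2 + (-2*sqrt(3)/9)*B.
Answer: 1/2 - sqrt(3)/2*e12


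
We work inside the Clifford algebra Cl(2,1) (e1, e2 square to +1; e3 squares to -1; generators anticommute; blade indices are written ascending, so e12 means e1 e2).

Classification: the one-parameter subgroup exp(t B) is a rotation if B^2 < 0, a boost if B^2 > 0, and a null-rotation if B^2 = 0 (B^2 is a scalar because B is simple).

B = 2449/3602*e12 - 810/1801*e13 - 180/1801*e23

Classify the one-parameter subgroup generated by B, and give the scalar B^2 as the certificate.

B^2 term by term: the squares give (2449/3602)^2*(e12)^2 + (-810/1801)^2*(e13)^2 + (-180/1801)^2*(e23)^2 = 5997601/12974404*(-1) + 656100/3243601*(+1) + 32400/3243601*(+1) = -1/4 (each basis 2-blade squares to minus the product of its generators' squares); cross terms between blades sharing an index anticommute and cancel. So B^2 = -1/4.
Answer: rotation, certificate B^2 = -1/4. The class reads off the invariant scalar -1/4 directly.


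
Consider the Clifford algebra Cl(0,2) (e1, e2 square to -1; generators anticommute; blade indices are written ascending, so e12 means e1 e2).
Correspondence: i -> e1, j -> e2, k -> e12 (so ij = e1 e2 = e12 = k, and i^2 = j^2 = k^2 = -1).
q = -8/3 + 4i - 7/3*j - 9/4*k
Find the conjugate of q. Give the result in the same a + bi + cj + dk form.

In blades: q = -8/3 + 4*e1 - 7/3*e2 - 9/4*e12.
Conjugation here is Clifford conjugation: the scalar is fixed and the grade-1 and grade-2 blades all flip sign, giving -8/3 - 4*e1 + 7/3*e2 + 9/4*e12; translating back:
Answer: -8/3 - 4i + 7/3*j + 9/4*k


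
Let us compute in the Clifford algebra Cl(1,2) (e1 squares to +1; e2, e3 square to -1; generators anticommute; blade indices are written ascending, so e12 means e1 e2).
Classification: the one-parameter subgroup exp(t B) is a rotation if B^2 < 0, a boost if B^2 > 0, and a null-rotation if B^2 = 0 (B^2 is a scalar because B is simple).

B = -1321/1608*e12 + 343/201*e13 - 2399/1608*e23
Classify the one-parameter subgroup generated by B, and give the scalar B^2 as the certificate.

B^2 term by term: the squares give (-1321/1608)^2*(e12)^2 + (343/201)^2*(e13)^2 + (-2399/1608)^2*(e23)^2 = 1745041/2585664*(+1) + 117649/40401*(+1) + 5755201/2585664*(-1) = 49/36 (each basis 2-blade squares to minus the product of its generators' squares); cross terms between blades sharing an index anticommute and cancel. So B^2 = 49/36.
Answer: boost, certificate B^2 = 49/36. The invariant at work: B^2 = 49/36 is unchanged by conjugation, hence its sign classifies the subgroup whatever basis B is written in.


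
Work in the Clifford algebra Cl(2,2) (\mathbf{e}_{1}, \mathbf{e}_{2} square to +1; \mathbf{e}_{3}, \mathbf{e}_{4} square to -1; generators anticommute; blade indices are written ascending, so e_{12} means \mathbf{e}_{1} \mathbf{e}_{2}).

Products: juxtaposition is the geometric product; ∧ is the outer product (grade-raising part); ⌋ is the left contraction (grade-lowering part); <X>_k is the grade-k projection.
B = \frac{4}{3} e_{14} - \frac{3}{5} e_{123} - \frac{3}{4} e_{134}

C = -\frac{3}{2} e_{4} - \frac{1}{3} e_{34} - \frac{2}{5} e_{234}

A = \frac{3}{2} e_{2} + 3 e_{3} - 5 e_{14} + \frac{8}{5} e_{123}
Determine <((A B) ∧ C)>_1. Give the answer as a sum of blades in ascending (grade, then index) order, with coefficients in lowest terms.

step 1: -\frac{572}{75} - \frac{15}{4} e_{3} + \frac{9}{5} e_{12} + \frac{9}{10} e_{13} - \frac{9}{4} e_{14} + \frac{6}{5} e_{24} - 2 e_{124} - 4 e_{134} - \frac{13}{15} e_{234} + \frac{9}{8} e_{1234}
step 2: \frac{286}{25} e_{4} + \frac{14701}{1800} e_{34} - \frac{27}{10} e_{124} - \frac{27}{20} e_{134} + \frac{1144}{375} e_{234} - \frac{3}{5} e_{1234}
step 3: \frac{286}{25} e_{4}
Answer: \frac{286}{25} e_{4}


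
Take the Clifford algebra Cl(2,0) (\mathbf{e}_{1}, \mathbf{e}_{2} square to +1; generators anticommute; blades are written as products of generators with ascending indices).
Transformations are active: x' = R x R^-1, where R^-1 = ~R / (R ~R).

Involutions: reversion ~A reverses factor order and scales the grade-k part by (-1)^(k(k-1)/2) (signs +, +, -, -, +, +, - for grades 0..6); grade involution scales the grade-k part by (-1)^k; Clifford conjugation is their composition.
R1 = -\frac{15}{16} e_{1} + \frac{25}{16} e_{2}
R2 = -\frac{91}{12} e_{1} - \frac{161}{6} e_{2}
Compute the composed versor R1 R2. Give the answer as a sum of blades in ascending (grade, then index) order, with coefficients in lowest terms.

Distribute over the terms of R1 (each basis-blade product reordered to ascending indices, repeated generators contracted through their squares):
(-\frac{15}{16} e_{1}) R2 = \frac{455}{64} + \frac{805}{32} e_{1} e_{2}
(\frac{25}{16} e_{2}) R2 = -\frac{4025}{96} + \frac{2275}{192} e_{1} e_{2}
Summing the partial products and collecting blades:
Answer: -\frac{6685}{192} + \frac{7105}{192} e_{1} e_{2}
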